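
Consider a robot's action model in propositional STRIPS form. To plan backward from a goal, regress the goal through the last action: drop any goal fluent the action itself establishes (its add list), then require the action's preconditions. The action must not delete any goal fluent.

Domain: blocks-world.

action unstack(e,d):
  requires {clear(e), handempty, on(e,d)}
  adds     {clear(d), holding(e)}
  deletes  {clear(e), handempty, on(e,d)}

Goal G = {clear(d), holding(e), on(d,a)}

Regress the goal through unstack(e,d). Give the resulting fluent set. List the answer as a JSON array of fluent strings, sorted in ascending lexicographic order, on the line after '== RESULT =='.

Compute (G \ add) ∪ pre:
  G ∩ del = {}  (empty — regression defined)
  G \ add = {clear(d), holding(e), on(d,a)} \ {clear(d), holding(e)} = {on(d,a)}
  ∪ pre   = {on(d,a)} ∪ {clear(e), handempty, on(e,d)}
          = {clear(e), handempty, on(d,a), on(e,d)}

== RESULT ==
["clear(e)", "handempty", "on(d,a)", "on(e,d)"]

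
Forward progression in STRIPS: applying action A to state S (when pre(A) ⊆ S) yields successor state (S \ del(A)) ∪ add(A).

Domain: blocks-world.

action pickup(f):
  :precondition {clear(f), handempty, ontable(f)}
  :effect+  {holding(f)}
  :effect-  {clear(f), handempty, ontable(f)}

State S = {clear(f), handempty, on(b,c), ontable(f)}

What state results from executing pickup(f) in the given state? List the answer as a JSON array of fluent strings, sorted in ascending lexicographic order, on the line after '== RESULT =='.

Compute (S \ del) ∪ add:
  pre ⊆ S: {clear(f), handempty, ontable(f)} ⊆ S  — applicable
  S \ del = {on(b,c)}
  ∪ add   = {holding(f), on(b,c)}

== RESULT ==
["holding(f)", "on(b,c)"]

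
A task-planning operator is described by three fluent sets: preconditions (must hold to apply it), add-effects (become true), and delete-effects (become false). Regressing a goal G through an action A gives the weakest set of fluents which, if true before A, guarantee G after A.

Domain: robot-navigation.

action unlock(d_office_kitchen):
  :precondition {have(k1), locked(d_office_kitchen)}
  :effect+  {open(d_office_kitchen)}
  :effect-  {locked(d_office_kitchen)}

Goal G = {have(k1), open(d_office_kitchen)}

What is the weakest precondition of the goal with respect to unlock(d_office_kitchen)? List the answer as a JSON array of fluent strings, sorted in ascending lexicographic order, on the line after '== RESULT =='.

Compute (G \ add) ∪ pre:
  G ∩ del = {}  (empty — regression defined)
  G \ add = {have(k1), open(d_office_kitchen)} \ {open(d_office_kitchen)} = {have(k1)}
  ∪ pre   = {have(k1)} ∪ {have(k1), locked(d_office_kitchen)}
          = {have(k1), locked(d_office_kitchen)}

== RESULT ==
["have(k1)", "locked(d_office_kitchen)"]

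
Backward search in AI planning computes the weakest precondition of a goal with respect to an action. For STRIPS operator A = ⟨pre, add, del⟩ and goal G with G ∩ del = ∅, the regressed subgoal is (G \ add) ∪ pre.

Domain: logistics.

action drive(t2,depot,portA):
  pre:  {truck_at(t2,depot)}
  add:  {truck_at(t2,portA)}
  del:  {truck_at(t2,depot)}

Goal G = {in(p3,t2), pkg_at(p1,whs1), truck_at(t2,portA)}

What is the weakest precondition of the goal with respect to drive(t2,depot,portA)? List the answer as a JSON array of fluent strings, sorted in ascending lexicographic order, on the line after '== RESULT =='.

Regress:
  G ∩ del = {}  (empty — regression defined)
  G \ add = {in(p3,t2), pkg_at(p1,whs1), truck_at(t2,portA)} \ {truck_at(t2,portA)} = {in(p3,t2), pkg_at(p1,whs1)}
  ∪ pre   = {in(p3,t2), pkg_at(p1,whs1)} ∪ {truck_at(t2,depot)}
          = {in(p3,t2), pkg_at(p1,whs1), truck_at(t2,depot)}

== RESULT ==
["in(p3,t2)", "pkg_at(p1,whs1)", "truck_at(t2,depot)"]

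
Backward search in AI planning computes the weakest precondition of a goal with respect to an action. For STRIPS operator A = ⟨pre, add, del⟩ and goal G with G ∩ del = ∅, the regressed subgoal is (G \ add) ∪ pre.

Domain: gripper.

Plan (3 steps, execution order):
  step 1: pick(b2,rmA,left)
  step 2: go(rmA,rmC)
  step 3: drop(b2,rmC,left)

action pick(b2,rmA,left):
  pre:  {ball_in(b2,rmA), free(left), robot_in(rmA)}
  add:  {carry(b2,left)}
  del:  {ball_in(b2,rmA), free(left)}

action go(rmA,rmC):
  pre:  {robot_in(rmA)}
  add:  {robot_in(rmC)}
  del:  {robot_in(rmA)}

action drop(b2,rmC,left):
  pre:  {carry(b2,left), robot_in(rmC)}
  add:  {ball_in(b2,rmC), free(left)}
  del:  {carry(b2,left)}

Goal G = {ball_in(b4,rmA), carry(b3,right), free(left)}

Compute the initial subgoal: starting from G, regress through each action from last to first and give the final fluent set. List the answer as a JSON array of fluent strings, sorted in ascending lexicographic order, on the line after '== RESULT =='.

Regress step by step:
  through step 3 (drop(b2,rmC,left)): drop {free(left)}, keep {ball_in(b4,rmA), carry(b3,right)}, require {carry(b2,left), robot_in(rmC)}
    → {ball_in(b4,rmA), carry(b2,left), carry(b3,right), robot_in(rmC)}
  through step 2 (go(rmA,rmC)): drop {robot_in(rmC)}, keep {ball_in(b4,rmA), carry(b2,left), carry(b3,right)}, require {robot_in(rmA)}
    → {ball_in(b4,rmA), carry(b2,left), carry(b3,right), robot_in(rmA)}
  through step 1 (pick(b2,rmA,left)): drop {carry(b2,left)}, keep {ball_in(b4,rmA), carry(b3,right), robot_in(rmA)}, require {ball_in(b2,rmA), free(left), robot_in(rmA)}
    → {ball_in(b2,rmA), ball_in(b4,rmA), carry(b3,right), free(left), robot_in(rmA)}

== RESULT ==
["ball_in(b2,rmA)", "ball_in(b4,rmA)", "carry(b3,right)", "free(left)", "robot_in(rmA)"]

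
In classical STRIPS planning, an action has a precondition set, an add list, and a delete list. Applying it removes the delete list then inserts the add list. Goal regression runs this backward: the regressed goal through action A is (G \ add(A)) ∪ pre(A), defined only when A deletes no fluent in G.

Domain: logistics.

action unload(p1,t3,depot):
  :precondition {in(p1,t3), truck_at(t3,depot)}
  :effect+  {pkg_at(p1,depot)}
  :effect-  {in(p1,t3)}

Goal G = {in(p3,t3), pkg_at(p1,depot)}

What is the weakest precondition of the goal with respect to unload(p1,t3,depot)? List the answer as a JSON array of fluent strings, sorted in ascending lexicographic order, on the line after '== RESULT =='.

Compute (G \ add) ∪ pre:
  G ∩ del = {}  (empty — regression defined)
  G \ add = {in(p3,t3), pkg_at(p1,depot)} \ {pkg_at(p1,depot)} = {in(p3,t3)}
  ∪ pre   = {in(p3,t3)} ∪ {in(p1,t3), truck_at(t3,depot)}
          = {in(p1,t3), in(p3,t3), truck_at(t3,depot)}

== RESULT ==
["in(p1,t3)", "in(p3,t3)", "truck_at(t3,depot)"]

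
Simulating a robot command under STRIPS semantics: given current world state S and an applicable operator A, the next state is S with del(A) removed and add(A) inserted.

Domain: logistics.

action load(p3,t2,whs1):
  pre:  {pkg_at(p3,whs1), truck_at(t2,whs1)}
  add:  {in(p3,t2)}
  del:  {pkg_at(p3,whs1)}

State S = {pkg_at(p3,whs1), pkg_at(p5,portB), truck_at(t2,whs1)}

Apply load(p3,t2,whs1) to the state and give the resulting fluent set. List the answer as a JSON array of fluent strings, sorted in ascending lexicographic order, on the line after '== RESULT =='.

Compute (S \ del) ∪ add:
  pre ⊆ S: {pkg_at(p3,whs1), truck_at(t2,whs1)} ⊆ S  — applicable
  S \ del = {pkg_at(p5,portB), truck_at(t2,whs1)}
  ∪ add   = {in(p3,t2), pkg_at(p5,portB), truck_at(t2,whs1)}

== RESULT ==
["in(p3,t2)", "pkg_at(p5,portB)", "truck_at(t2,whs1)"]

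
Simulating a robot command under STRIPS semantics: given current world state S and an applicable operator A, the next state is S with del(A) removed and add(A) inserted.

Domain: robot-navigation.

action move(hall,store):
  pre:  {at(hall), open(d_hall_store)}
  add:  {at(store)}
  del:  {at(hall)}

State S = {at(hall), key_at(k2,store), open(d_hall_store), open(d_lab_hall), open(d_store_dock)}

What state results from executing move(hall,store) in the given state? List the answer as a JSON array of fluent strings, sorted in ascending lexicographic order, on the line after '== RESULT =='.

Compute (S \ del) ∪ add:
  pre ⊆ S: {at(hall), open(d_hall_store)} ⊆ S  — applicable
  S \ del = {key_at(k2,store), open(d_hall_store), open(d_lab_hall), open(d_store_dock)}
  ∪ add   = {at(store), key_at(k2,store), open(d_hall_store), open(d_lab_hall), open(d_store_dock)}

== RESULT ==
["at(store)", "key_at(k2,store)", "open(d_hall_store)", "open(d_lab_hall)", "open(d_store_dock)"]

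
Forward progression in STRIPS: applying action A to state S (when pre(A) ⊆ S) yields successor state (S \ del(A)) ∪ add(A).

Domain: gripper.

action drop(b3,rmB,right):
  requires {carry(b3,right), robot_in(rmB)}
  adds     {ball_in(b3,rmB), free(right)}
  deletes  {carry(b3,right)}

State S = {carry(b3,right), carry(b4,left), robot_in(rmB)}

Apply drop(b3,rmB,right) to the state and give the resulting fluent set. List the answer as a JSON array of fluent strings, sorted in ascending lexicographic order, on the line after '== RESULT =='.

Compute (S \ del) ∪ add:
  pre ⊆ S: {carry(b3,right), robot_in(rmB)} ⊆ S  — applicable
  S \ del = {carry(b4,left), robot_in(rmB)}
  ∪ add   = {ball_in(b3,rmB), carry(b4,left), free(right), robot_in(rmB)}

== RESULT ==
["ball_in(b3,rmB)", "carry(b4,left)", "free(right)", "robot_in(rmB)"]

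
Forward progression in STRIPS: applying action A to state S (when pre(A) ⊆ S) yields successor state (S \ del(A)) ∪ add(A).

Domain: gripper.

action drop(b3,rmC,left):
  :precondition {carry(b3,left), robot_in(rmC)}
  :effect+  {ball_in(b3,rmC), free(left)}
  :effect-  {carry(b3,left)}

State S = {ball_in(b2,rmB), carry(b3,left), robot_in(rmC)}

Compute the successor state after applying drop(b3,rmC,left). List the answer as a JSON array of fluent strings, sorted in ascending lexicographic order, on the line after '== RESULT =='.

Compute (S \ del) ∪ add:
  pre ⊆ S: {carry(b3,left), robot_in(rmC)} ⊆ S  — applicable
  S \ del = {ball_in(b2,rmB), robot_in(rmC)}
  ∪ add   = {ball_in(b2,rmB), ball_in(b3,rmC), free(left), robot_in(rmC)}

== RESULT ==
["ball_in(b2,rmB)", "ball_in(b3,rmC)", "free(left)", "robot_in(rmC)"]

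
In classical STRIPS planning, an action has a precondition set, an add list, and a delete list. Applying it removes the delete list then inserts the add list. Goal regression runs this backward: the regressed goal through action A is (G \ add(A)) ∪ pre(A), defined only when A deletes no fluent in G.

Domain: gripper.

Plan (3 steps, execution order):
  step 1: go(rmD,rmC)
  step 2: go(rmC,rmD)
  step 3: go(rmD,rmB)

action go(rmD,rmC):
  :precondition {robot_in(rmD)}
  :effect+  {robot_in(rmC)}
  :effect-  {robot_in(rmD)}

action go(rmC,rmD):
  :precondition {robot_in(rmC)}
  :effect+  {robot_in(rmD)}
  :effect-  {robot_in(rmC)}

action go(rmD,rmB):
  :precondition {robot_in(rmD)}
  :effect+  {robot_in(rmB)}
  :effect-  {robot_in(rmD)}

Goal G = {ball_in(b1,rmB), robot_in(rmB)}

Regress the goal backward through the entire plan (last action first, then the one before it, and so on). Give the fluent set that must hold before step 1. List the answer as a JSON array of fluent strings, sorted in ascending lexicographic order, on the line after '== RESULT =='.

Regress step by step:
  through step 3 (go(rmD,rmB)): drop {robot_in(rmB)}, keep {ball_in(b1,rmB)}, require {robot_in(rmD)}
    → {ball_in(b1,rmB), robot_in(rmD)}
  through step 2 (go(rmC,rmD)): drop {robot_in(rmD)}, keep {ball_in(b1,rmB)}, require {robot_in(rmC)}
    → {ball_in(b1,rmB), robot_in(rmC)}
  through step 1 (go(rmD,rmC)): drop {robot_in(rmC)}, keep {ball_in(b1,rmB)}, require {robot_in(rmD)}
    → {ball_in(b1,rmB), robot_in(rmD)}

== RESULT ==
["ball_in(b1,rmB)", "robot_in(rmD)"]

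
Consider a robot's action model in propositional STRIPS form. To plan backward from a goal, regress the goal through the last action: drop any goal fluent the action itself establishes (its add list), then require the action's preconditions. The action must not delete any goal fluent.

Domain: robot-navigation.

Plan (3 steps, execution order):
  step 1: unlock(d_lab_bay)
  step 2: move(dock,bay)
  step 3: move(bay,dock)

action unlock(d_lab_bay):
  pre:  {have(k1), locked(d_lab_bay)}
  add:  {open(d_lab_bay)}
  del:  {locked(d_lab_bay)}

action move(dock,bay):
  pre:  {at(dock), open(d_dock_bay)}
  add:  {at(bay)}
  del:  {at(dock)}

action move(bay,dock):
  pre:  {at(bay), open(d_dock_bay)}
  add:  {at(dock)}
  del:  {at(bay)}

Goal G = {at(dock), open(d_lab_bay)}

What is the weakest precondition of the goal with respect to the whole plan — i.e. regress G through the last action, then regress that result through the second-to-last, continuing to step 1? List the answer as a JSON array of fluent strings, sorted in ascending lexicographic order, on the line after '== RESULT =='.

Work backward from the goal:
  through step 3 (move(bay,dock)): drop {at(dock)}, keep {open(d_lab_bay)}, require {at(bay), open(d_dock_bay)}
    → {at(bay), open(d_dock_bay), open(d_lab_bay)}
  through step 2 (move(dock,bay)): drop {at(bay)}, keep {open(d_dock_bay), open(d_lab_bay)}, require {at(dock), open(d_dock_bay)}
    → {at(dock), open(d_dock_bay), open(d_lab_bay)}
  through step 1 (unlock(d_lab_bay)): drop {open(d_lab_bay)}, keep {at(dock), open(d_dock_bay)}, require {have(k1), locked(d_lab_bay)}
    → {at(dock), have(k1), locked(d_lab_bay), open(d_dock_bay)}

== RESULT ==
["at(dock)", "have(k1)", "locked(d_lab_bay)", "open(d_dock_bay)"]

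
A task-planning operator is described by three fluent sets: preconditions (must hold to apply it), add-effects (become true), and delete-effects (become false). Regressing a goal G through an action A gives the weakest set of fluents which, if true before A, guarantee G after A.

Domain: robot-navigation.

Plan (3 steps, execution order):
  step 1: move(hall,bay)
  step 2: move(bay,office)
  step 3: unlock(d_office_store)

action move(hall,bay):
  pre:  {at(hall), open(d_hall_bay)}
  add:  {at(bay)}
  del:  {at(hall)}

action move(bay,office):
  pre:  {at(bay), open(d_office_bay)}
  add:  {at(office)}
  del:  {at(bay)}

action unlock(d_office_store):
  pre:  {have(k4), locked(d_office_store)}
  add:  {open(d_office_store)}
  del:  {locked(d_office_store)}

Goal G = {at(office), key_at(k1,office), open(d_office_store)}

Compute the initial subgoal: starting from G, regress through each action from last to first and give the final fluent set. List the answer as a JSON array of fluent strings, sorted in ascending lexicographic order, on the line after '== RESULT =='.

Regress step by step:
  through step 3 (unlock(d_office_store)): drop {open(d_office_store)}, keep {at(office), key_at(k1,office)}, require {have(k4), locked(d_office_store)}
    → {at(office), have(k4), key_at(k1,office), locked(d_office_store)}
  through step 2 (move(bay,office)): drop {at(office)}, keep {have(k4), key_at(k1,office), locked(d_office_store)}, require {at(bay), open(d_office_bay)}
    → {at(bay), have(k4), key_at(k1,office), locked(d_office_store), open(d_office_bay)}
  through step 1 (move(hall,bay)): drop {at(bay)}, keep {have(k4), key_at(k1,office), locked(d_office_store), open(d_office_bay)}, require {at(hall), open(d_hall_bay)}
    → {at(hall), have(k4), key_at(k1,office), locked(d_office_store), open(d_hall_bay), open(d_office_bay)}

== RESULT ==
["at(hall)", "have(k4)", "key_at(k1,office)", "locked(d_office_store)", "open(d_hall_bay)", "open(d_office_bay)"]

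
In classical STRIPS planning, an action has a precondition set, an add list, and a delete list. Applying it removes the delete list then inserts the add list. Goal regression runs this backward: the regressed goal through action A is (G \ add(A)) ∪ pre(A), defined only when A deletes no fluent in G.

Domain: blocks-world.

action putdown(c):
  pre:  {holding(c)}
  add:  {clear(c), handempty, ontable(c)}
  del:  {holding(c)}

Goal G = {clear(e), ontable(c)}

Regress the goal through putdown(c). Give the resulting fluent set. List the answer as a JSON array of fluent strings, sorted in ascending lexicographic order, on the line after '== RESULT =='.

Regress:
  G ∩ del = {}  (empty — regression defined)
  G \ add = {clear(e), ontable(c)} \ {clear(c), handempty, ontable(c)} = {clear(e)}
  ∪ pre   = {clear(e)} ∪ {holding(c)}
          = {clear(e), holding(c)}

== RESULT ==
["clear(e)", "holding(c)"]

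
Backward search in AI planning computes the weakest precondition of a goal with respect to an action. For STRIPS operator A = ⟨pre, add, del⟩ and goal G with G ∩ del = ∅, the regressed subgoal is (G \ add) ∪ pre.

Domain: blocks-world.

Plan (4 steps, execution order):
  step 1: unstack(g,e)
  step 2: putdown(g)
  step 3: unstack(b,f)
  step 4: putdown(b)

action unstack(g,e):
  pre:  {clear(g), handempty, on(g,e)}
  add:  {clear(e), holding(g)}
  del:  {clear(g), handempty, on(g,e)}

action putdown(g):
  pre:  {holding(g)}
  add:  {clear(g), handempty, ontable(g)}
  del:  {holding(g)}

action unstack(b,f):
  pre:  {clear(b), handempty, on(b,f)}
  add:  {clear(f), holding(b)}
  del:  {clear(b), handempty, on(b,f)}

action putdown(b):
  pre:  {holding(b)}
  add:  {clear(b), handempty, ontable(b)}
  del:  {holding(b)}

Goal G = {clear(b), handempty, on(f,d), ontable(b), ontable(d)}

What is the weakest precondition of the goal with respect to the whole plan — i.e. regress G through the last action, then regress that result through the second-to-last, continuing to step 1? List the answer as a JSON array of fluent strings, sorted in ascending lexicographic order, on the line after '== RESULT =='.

Work backward from the goal:
  through step 4 (putdown(b)): drop {clear(b), handempty, ontable(b)}, keep {on(f,d), ontable(d)}, require {holding(b)}
    → {holding(b), on(f,d), ontable(d)}
  through step 3 (unstack(b,f)): drop {holding(b)}, keep {on(f,d), ontable(d)}, require {clear(b), handempty, on(b,f)}
    → {clear(b), handempty, on(b,f), on(f,d), ontable(d)}
  through step 2 (putdown(g)): drop {handempty}, keep {clear(b), on(b,f), on(f,d), ontable(d)}, require {holding(g)}
    → {clear(b), holding(g), on(b,f), on(f,d), ontable(d)}
  through step 1 (unstack(g,e)): drop {holding(g)}, keep {clear(b), on(b,f), on(f,d), ontable(d)}, require {clear(g), handempty, on(g,e)}
    → {clear(b), clear(g), handempty, on(b,f), on(f,d), on(g,e), ontable(d)}

== RESULT ==
["clear(b)", "clear(g)", "handempty", "on(b,f)", "on(f,d)", "on(g,e)", "ontable(d)"]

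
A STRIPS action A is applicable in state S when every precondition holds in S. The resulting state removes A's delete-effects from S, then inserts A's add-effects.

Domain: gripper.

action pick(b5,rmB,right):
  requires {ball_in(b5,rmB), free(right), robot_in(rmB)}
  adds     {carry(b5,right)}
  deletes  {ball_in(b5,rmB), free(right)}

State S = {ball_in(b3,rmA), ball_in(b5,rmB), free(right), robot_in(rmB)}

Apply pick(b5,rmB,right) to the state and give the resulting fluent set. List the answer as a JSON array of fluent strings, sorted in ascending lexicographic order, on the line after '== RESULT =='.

Progress:
  pre ⊆ S: {ball_in(b5,rmB), free(right), robot_in(rmB)} ⊆ S  — applicable
  S \ del = {ball_in(b3,rmA), robot_in(rmB)}
  ∪ add   = {ball_in(b3,rmA), carry(b5,right), robot_in(rmB)}

== RESULT ==
["ball_in(b3,rmA)", "carry(b5,right)", "robot_in(rmB)"]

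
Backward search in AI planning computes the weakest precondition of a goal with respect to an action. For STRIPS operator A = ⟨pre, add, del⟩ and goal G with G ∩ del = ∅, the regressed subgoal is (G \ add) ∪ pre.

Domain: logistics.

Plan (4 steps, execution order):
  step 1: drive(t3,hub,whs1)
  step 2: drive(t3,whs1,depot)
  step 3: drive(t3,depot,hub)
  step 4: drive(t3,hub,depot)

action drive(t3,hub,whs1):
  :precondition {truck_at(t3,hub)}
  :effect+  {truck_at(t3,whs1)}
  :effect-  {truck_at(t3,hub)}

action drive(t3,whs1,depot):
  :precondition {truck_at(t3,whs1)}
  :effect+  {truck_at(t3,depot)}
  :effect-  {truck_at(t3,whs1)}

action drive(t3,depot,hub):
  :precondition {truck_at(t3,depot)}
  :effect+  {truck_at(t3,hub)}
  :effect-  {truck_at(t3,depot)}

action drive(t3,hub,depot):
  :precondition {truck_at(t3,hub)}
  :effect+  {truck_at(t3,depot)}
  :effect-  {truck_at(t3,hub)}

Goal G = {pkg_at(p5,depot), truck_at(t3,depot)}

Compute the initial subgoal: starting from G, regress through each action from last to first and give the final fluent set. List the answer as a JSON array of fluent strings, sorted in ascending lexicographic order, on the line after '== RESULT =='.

Work backward from the goal:
  through step 4 (drive(t3,hub,depot)): drop {truck_at(t3,depot)}, keep {pkg_at(p5,depot)}, require {truck_at(t3,hub)}
    → {pkg_at(p5,depot), truck_at(t3,hub)}
  through step 3 (drive(t3,depot,hub)): drop {truck_at(t3,hub)}, keep {pkg_at(p5,depot)}, require {truck_at(t3,depot)}
    → {pkg_at(p5,depot), truck_at(t3,depot)}
  through step 2 (drive(t3,whs1,depot)): drop {truck_at(t3,depot)}, keep {pkg_at(p5,depot)}, require {truck_at(t3,whs1)}
    → {pkg_at(p5,depot), truck_at(t3,whs1)}
  through step 1 (drive(t3,hub,whs1)): drop {truck_at(t3,whs1)}, keep {pkg_at(p5,depot)}, require {truck_at(t3,hub)}
    → {pkg_at(p5,depot), truck_at(t3,hub)}

== RESULT ==
["pkg_at(p5,depot)", "truck_at(t3,hub)"]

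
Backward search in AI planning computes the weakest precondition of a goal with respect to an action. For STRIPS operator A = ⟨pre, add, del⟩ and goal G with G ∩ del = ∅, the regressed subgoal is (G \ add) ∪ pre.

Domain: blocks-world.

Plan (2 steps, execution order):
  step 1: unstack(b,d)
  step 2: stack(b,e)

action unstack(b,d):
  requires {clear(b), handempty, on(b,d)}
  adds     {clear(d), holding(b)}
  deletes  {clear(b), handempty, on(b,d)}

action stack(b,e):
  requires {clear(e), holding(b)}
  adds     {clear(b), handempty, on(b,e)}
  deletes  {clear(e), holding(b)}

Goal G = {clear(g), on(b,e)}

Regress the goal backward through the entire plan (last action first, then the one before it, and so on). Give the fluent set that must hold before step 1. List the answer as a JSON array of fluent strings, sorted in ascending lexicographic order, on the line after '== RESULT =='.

Regress step by step:
  through step 2 (stack(b,e)): drop {on(b,e)}, keep {clear(g)}, require {clear(e), holding(b)}
    → {clear(e), clear(g), holding(b)}
  through step 1 (unstack(b,d)): drop {holding(b)}, keep {clear(e), clear(g)}, require {clear(b), handempty, on(b,d)}
    → {clear(b), clear(e), clear(g), handempty, on(b,d)}

== RESULT ==
["clear(b)", "clear(e)", "clear(g)", "handempty", "on(b,d)"]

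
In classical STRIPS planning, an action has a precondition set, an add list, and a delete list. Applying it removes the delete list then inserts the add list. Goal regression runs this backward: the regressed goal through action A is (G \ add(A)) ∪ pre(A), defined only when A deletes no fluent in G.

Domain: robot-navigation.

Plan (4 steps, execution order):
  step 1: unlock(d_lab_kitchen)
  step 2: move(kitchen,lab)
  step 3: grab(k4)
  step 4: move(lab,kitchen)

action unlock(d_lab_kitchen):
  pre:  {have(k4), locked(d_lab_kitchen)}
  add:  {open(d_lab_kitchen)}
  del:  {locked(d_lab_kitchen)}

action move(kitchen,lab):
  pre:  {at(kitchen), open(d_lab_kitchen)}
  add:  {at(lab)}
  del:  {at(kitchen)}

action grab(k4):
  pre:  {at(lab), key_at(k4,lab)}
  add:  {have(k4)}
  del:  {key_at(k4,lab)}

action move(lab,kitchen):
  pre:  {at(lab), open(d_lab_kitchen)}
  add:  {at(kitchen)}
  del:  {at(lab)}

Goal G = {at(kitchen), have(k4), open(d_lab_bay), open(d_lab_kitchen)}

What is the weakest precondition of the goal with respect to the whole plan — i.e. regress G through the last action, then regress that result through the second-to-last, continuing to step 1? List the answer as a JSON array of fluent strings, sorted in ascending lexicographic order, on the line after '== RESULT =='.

Regress step by step:
  through step 4 (move(lab,kitchen)): drop {at(kitchen)}, keep {have(k4), open(d_lab_bay), open(d_lab_kitchen)}, require {at(lab), open(d_lab_kitchen)}
    → {at(lab), have(k4), open(d_lab_bay), open(d_lab_kitchen)}
  through step 3 (grab(k4)): drop {have(k4)}, keep {at(lab), open(d_lab_bay), open(d_lab_kitchen)}, require {at(lab), key_at(k4,lab)}
    → {at(lab), key_at(k4,lab), open(d_lab_bay), open(d_lab_kitchen)}
  through step 2 (move(kitchen,lab)): drop {at(lab)}, keep {key_at(k4,lab), open(d_lab_bay), open(d_lab_kitchen)}, require {at(kitchen), open(d_lab_kitchen)}
    → {at(kitchen), key_at(k4,lab), open(d_lab_bay), open(d_lab_kitchen)}
  through step 1 (unlock(d_lab_kitchen)): drop {open(d_lab_kitchen)}, keep {at(kitchen), key_at(k4,lab), open(d_lab_bay)}, require {have(k4), locked(d_lab_kitchen)}
    → {at(kitchen), have(k4), key_at(k4,lab), locked(d_lab_kitchen), open(d_lab_bay)}

== RESULT ==
["at(kitchen)", "have(k4)", "key_at(k4,lab)", "locked(d_lab_kitchen)", "open(d_lab_bay)"]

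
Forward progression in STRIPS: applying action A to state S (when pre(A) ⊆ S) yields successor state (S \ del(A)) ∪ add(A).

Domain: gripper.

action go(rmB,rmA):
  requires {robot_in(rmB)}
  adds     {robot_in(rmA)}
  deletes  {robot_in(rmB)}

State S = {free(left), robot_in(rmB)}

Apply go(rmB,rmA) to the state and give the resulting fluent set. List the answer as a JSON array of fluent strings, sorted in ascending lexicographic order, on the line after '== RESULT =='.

Progress:
  pre ⊆ S: {robot_in(rmB)} ⊆ S  — applicable
  S \ del = {free(left)}
  ∪ add   = {free(left), robot_in(rmA)}

== RESULT ==
["free(left)", "robot_in(rmA)"]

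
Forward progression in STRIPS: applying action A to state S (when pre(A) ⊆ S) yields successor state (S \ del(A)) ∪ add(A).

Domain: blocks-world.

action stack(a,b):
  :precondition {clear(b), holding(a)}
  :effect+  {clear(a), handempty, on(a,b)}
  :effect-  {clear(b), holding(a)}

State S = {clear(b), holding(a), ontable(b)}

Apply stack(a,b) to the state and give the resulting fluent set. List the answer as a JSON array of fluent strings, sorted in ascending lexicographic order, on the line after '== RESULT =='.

Progress:
  pre ⊆ S: {clear(b), holding(a)} ⊆ S  — applicable
  S \ del = {ontable(b)}
  ∪ add   = {clear(a), handempty, on(a,b), ontable(b)}

== RESULT ==
["clear(a)", "handempty", "on(a,b)", "ontable(b)"]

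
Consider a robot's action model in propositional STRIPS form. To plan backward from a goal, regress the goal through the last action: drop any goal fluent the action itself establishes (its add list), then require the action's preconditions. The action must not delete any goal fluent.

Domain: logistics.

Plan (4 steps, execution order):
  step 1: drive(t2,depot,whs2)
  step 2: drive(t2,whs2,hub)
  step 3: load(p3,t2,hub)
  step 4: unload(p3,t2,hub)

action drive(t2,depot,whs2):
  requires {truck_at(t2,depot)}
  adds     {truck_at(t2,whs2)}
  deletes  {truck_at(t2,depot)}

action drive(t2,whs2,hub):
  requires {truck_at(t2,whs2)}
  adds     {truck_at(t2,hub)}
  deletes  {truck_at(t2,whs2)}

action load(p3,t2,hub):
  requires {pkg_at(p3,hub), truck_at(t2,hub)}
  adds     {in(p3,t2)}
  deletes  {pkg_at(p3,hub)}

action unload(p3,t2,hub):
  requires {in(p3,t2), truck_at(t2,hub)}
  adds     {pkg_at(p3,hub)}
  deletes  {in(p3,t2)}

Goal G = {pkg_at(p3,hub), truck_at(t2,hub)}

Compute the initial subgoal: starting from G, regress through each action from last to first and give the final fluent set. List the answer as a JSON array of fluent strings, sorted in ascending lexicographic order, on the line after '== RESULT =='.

Regress step by step:
  through step 4 (unload(p3,t2,hub)): drop {pkg_at(p3,hub)}, keep {truck_at(t2,hub)}, require {in(p3,t2), truck_at(t2,hub)}
    → {in(p3,t2), truck_at(t2,hub)}
  through step 3 (load(p3,t2,hub)): drop {in(p3,t2)}, keep {truck_at(t2,hub)}, require {pkg_at(p3,hub), truck_at(t2,hub)}
    → {pkg_at(p3,hub), truck_at(t2,hub)}
  through step 2 (drive(t2,whs2,hub)): drop {truck_at(t2,hub)}, keep {pkg_at(p3,hub)}, require {truck_at(t2,whs2)}
    → {pkg_at(p3,hub), truck_at(t2,whs2)}
  through step 1 (drive(t2,depot,whs2)): drop {truck_at(t2,whs2)}, keep {pkg_at(p3,hub)}, require {truck_at(t2,depot)}
    → {pkg_at(p3,hub), truck_at(t2,depot)}

== RESULT ==
["pkg_at(p3,hub)", "truck_at(t2,depot)"]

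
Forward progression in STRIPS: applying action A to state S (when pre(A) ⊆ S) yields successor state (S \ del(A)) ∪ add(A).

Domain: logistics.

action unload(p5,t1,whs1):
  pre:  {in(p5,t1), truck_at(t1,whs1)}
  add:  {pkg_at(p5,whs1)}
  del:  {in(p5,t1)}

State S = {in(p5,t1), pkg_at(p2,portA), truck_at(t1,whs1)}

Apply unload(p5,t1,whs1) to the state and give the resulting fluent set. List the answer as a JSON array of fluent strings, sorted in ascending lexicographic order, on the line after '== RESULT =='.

Progress:
  pre ⊆ S: {in(p5,t1), truck_at(t1,whs1)} ⊆ S  — applicable
  S \ del = {pkg_at(p2,portA), truck_at(t1,whs1)}
  ∪ add   = {pkg_at(p2,portA), pkg_at(p5,whs1), truck_at(t1,whs1)}

== RESULT ==
["pkg_at(p2,portA)", "pkg_at(p5,whs1)", "truck_at(t1,whs1)"]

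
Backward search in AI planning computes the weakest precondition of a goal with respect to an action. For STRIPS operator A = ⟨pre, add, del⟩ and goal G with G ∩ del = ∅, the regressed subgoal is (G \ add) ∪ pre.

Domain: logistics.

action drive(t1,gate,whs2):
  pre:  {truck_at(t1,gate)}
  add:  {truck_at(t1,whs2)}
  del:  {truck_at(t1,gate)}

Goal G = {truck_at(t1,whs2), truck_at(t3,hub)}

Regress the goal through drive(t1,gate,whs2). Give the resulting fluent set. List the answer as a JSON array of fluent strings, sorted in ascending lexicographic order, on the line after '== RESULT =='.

Compute (G \ add) ∪ pre:
  G ∩ del = {}  (empty — regression defined)
  G \ add = {truck_at(t1,whs2), truck_at(t3,hub)} \ {truck_at(t1,whs2)} = {truck_at(t3,hub)}
  ∪ pre   = {truck_at(t3,hub)} ∪ {truck_at(t1,gate)}
          = {truck_at(t1,gate), truck_at(t3,hub)}

== RESULT ==
["truck_at(t1,gate)", "truck_at(t3,hub)"]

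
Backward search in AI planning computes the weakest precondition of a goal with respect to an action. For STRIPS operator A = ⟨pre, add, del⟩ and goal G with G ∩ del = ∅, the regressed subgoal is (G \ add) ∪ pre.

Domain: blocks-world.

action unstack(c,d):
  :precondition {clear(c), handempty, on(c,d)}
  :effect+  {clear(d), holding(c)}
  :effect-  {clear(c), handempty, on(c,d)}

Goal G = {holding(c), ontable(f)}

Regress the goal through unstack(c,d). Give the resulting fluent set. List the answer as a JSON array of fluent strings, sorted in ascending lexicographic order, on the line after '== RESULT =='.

Compute (G \ add) ∪ pre:
  G ∩ del = {}  (empty — regression defined)
  G \ add = {holding(c), ontable(f)} \ {clear(d), holding(c)} = {ontable(f)}
  ∪ pre   = {ontable(f)} ∪ {clear(c), handempty, on(c,d)}
          = {clear(c), handempty, on(c,d), ontable(f)}

== RESULT ==
["clear(c)", "handempty", "on(c,d)", "ontable(f)"]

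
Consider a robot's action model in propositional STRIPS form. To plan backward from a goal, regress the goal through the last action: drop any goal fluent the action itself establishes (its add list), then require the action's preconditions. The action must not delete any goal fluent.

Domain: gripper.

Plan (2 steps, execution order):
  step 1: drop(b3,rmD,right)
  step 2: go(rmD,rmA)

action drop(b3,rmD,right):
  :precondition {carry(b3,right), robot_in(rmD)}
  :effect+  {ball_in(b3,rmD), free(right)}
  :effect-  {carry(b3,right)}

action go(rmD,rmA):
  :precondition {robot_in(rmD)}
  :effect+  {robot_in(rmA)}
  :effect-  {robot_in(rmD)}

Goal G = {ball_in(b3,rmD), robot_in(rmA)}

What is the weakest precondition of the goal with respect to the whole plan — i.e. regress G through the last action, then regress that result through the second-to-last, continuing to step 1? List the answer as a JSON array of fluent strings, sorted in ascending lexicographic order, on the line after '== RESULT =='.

Regress step by step:
  through step 2 (go(rmD,rmA)): drop {robot_in(rmA)}, keep {ball_in(b3,rmD)}, require {robot_in(rmD)}
    → {ball_in(b3,rmD), robot_in(rmD)}
  through step 1 (drop(b3,rmD,right)): drop {ball_in(b3,rmD)}, keep {robot_in(rmD)}, require {carry(b3,right), robot_in(rmD)}
    → {carry(b3,right), robot_in(rmD)}

== RESULT ==
["carry(b3,right)", "robot_in(rmD)"]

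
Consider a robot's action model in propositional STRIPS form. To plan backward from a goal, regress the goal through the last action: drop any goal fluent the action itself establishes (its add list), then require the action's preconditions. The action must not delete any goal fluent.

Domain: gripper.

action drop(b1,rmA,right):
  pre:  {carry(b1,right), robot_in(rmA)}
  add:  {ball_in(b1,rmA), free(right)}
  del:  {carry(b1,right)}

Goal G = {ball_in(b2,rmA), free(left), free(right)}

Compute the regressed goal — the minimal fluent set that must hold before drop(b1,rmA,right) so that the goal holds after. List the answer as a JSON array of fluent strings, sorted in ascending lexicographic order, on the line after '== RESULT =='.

Compute (G \ add) ∪ pre:
  G ∩ del = {}  (empty — regression defined)
  G \ add = {ball_in(b2,rmA), free(left), free(right)} \ {ball_in(b1,rmA), free(right)} = {ball_in(b2,rmA), free(left)}
  ∪ pre   = {ball_in(b2,rmA), free(left)} ∪ {carry(b1,right), robot_in(rmA)}
          = {ball_in(b2,rmA), carry(b1,right), free(left), robot_in(rmA)}

== RESULT ==
["ball_in(b2,rmA)", "carry(b1,right)", "free(left)", "robot_in(rmA)"]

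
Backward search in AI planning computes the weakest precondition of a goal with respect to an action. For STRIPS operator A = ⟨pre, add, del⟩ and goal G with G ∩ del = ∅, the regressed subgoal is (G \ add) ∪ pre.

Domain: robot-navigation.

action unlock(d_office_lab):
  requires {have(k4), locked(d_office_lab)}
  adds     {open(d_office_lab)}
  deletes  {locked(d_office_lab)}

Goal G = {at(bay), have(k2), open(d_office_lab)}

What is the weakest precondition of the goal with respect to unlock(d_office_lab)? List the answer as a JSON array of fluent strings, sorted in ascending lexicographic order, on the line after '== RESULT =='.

Regress:
  G ∩ del = {}  (empty — regression defined)
  G \ add = {at(bay), have(k2), open(d_office_lab)} \ {open(d_office_lab)} = {at(bay), have(k2)}
  ∪ pre   = {at(bay), have(k2)} ∪ {have(k4), locked(d_office_lab)}
          = {at(bay), have(k2), have(k4), locked(d_office_lab)}

== RESULT ==
["at(bay)", "have(k2)", "have(k4)", "locked(d_office_lab)"]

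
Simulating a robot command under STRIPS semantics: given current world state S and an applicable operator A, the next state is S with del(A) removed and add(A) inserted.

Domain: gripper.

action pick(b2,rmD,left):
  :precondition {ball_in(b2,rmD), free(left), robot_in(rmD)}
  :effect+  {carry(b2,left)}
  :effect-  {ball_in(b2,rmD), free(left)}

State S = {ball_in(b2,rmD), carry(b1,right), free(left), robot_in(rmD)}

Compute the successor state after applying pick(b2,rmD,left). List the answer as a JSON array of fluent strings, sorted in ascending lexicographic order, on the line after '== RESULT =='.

Compute (S \ del) ∪ add:
  pre ⊆ S: {ball_in(b2,rmD), free(left), robot_in(rmD)} ⊆ S  — applicable
  S \ del = {carry(b1,right), robot_in(rmD)}
  ∪ add   = {carry(b1,right), carry(b2,left), robot_in(rmD)}

== RESULT ==
["carry(b1,right)", "carry(b2,left)", "robot_in(rmD)"]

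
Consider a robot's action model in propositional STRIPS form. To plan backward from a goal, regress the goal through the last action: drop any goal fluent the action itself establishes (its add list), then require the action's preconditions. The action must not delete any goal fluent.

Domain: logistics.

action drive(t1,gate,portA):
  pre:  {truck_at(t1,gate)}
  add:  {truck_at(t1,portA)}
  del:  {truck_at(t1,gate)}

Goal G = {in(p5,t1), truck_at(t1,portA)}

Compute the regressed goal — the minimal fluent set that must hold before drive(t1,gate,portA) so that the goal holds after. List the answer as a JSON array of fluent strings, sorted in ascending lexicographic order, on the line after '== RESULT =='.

Regress:
  G ∩ del = {}  (empty — regression defined)
  G \ add = {in(p5,t1), truck_at(t1,portA)} \ {truck_at(t1,portA)} = {in(p5,t1)}
  ∪ pre   = {in(p5,t1)} ∪ {truck_at(t1,gate)}
          = {in(p5,t1), truck_at(t1,gate)}

== RESULT ==
["in(p5,t1)", "truck_at(t1,gate)"]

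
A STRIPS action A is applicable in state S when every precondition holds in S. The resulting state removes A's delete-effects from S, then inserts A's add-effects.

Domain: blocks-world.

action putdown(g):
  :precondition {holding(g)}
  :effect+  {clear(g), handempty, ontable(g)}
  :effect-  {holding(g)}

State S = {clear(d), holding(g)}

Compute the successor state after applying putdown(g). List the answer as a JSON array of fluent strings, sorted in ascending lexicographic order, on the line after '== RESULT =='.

Progress:
  pre ⊆ S: {holding(g)} ⊆ S  — applicable
  S \ del = {clear(d)}
  ∪ add   = {clear(d), clear(g), handempty, ontable(g)}

== RESULT ==
["clear(d)", "clear(g)", "handempty", "ontable(g)"]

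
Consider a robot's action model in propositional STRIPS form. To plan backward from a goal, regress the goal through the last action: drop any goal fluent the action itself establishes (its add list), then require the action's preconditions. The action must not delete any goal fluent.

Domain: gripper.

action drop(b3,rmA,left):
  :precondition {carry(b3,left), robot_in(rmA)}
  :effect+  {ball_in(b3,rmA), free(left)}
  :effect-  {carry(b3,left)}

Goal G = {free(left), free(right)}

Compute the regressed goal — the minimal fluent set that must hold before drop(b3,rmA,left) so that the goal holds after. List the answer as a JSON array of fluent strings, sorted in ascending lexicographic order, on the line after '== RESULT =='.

Regress:
  G ∩ del = {}  (empty — regression defined)
  G \ add = {free(left), free(right)} \ {ball_in(b3,rmA), free(left)} = {free(right)}
  ∪ pre   = {free(right)} ∪ {carry(b3,left), robot_in(rmA)}
          = {carry(b3,left), free(right), robot_in(rmA)}

== RESULT ==
["carry(b3,left)", "free(right)", "robot_in(rmA)"]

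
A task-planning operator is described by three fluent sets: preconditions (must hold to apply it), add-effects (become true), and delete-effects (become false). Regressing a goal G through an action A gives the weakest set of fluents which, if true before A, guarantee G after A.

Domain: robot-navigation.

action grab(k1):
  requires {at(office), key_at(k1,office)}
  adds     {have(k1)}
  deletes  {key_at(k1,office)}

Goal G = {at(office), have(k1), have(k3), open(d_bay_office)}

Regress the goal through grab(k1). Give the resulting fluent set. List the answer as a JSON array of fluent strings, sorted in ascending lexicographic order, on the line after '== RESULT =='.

Compute (G \ add) ∪ pre:
  G ∩ del = {}  (empty — regression defined)
  G \ add = {at(office), have(k1), have(k3), open(d_bay_office)} \ {have(k1)} = {at(office), have(k3), open(d_bay_office)}
  ∪ pre   = {at(office), have(k3), open(d_bay_office)} ∪ {at(office), key_at(k1,office)}
          = {at(office), have(k3), key_at(k1,office), open(d_bay_office)}

== RESULT ==
["at(office)", "have(k3)", "key_at(k1,office)", "open(d_bay_office)"]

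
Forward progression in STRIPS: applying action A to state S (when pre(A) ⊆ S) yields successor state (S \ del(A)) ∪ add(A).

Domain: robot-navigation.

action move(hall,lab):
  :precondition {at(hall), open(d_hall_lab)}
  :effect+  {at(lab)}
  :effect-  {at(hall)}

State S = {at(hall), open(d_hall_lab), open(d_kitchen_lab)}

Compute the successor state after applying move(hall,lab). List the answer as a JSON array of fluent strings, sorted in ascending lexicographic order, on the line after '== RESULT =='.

Progress:
  pre ⊆ S: {at(hall), open(d_hall_lab)} ⊆ S  — applicable
  S \ del = {open(d_hall_lab), open(d_kitchen_lab)}
  ∪ add   = {at(lab), open(d_hall_lab), open(d_kitchen_lab)}

== RESULT ==
["at(lab)", "open(d_hall_lab)", "open(d_kitchen_lab)"]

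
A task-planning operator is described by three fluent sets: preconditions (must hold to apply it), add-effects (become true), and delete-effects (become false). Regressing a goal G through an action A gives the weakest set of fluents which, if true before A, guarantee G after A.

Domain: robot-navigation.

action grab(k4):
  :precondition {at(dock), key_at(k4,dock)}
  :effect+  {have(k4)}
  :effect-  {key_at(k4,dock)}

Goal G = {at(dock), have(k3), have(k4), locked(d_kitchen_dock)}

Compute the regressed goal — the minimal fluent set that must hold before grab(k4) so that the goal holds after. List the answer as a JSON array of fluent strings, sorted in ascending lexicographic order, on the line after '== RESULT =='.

Compute (G \ add) ∪ pre:
  G ∩ del = {}  (empty — regression defined)
  G \ add = {at(dock), have(k3), have(k4), locked(d_kitchen_dock)} \ {have(k4)} = {at(dock), have(k3), locked(d_kitchen_dock)}
  ∪ pre   = {at(dock), have(k3), locked(d_kitchen_dock)} ∪ {at(dock), key_at(k4,dock)}
          = {at(dock), have(k3), key_at(k4,dock), locked(d_kitchen_dock)}

== RESULT ==
["at(dock)", "have(k3)", "key_at(k4,dock)", "locked(d_kitchen_dock)"]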